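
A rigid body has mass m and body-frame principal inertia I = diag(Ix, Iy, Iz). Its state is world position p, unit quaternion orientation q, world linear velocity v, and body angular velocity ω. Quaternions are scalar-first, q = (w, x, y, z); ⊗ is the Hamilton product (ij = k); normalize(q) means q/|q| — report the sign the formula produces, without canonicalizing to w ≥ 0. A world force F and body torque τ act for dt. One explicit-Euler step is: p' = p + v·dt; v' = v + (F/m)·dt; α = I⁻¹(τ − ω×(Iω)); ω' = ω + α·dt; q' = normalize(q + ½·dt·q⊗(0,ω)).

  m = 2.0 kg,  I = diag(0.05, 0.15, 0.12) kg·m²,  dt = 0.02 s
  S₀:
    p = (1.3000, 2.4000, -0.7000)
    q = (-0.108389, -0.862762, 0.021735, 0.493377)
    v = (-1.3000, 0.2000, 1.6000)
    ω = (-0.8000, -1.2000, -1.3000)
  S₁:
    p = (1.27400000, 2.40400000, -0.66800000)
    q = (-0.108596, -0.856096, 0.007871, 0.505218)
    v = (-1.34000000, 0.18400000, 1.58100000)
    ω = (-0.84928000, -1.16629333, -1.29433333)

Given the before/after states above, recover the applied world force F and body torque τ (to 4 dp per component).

F = (-4.0000, -1.6000, -1.9000)
τ = (-0.1700, 0.1800, 0.1300)

Δω = ω₁−ω₀ = (-0.04928000, 0.03370667, 0.00566667)
precession coupling = (-0.0468, -0.0728, 0.0960)
applied torque τ = (-0.1700, 0.1800, 0.1300)
Δv = v₁−v₀ = (-0.04000000, -0.01600000, -0.01900000)
m·(v₁−v₀)/dt = (-4.0000, -1.6000, -1.9000)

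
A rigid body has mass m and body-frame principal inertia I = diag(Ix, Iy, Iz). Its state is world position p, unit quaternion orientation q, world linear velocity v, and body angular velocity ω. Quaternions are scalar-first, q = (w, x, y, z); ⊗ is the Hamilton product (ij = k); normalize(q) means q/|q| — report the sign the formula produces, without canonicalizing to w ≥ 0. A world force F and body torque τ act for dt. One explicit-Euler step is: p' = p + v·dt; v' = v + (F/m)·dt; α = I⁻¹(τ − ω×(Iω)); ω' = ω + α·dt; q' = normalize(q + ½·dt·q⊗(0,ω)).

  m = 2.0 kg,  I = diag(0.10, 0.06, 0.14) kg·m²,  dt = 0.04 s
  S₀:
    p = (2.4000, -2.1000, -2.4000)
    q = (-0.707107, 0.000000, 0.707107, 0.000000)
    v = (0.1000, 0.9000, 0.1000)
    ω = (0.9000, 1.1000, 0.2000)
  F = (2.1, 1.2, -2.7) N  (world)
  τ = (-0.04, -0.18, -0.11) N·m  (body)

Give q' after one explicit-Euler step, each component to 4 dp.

q' = (-0.7224, -0.0099, 0.6913, -0.0155)

Hamilton product q⊗(0,ω) = (-0.7778177, -0.4949749, -0.7778177, -0.7778177)
q + ½dt·q⊗(0,ω), renormalized = (-0.7224, -0.0099, 0.6913, -0.0155)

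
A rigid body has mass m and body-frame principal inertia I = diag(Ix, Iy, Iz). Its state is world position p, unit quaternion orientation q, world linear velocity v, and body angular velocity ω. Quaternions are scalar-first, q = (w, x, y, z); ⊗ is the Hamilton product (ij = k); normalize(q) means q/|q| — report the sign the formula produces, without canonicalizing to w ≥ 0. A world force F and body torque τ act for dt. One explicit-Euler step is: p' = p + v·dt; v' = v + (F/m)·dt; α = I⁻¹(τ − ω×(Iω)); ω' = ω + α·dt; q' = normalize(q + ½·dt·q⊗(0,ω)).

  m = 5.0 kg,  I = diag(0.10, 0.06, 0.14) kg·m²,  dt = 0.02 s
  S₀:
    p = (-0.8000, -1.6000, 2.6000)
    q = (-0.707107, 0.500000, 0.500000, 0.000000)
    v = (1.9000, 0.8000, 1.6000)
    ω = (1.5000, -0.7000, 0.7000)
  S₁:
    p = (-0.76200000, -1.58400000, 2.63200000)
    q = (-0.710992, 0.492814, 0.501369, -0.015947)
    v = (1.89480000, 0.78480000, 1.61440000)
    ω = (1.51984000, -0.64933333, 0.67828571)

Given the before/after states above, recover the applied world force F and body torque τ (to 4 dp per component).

F = (-1.3000, -3.8000, 3.6000)
τ = (0.0600, 0.1100, -0.1100)

velocity change Δv = (-0.00520000, -0.01520000, 0.01440000)
m·(v₁−v₀)/dt = (-1.3000, -3.8000, 3.6000)
rate change Δω = (0.01984000, 0.05066667, -0.02171429)
I·α + gyro = (0.0600, 0.1100, -0.1100)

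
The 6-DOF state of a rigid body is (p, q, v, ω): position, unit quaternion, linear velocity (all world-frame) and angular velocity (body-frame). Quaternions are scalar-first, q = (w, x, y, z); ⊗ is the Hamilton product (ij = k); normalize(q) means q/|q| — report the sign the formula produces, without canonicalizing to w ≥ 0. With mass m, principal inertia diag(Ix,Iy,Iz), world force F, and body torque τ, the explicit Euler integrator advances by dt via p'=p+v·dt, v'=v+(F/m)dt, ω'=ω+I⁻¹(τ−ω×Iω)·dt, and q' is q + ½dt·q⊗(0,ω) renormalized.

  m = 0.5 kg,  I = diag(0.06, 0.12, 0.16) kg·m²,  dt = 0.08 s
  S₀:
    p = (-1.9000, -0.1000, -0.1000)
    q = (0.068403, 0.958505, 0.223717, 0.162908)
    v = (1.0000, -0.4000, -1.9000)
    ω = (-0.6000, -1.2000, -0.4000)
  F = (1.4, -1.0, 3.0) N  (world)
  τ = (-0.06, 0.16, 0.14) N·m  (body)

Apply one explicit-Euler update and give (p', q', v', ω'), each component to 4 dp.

ω×(Iω) gyroscopic = (0.0192, -0.0240, 0.0432)
(τ − ω×Iω)/I = (-1.3200, 1.5333, 0.6050)
ω' = ω + α·dt = (-0.7056, -1.0773, -0.3516)
Hamilton product q⊗(0,ω) = (0.9087266, 0.0649610, 0.2035736, -1.0433370)
updated quaternion q' = (0.1046, 0.9596, 0.2315, 0.1210)
a = (2.8000, -2.0000, 6.0000)
p + v·dt = (-1.8200, -0.1320, -0.2520)
new velocity v' = (1.2240, -0.5600, -1.4200)

p' = (-1.8200, -0.1320, -0.2520)
q' = (0.1046, 0.9596, 0.2315, 0.1210)
v' = (1.2240, -0.5600, -1.4200)
ω' = (-0.7056, -1.0773, -0.3516)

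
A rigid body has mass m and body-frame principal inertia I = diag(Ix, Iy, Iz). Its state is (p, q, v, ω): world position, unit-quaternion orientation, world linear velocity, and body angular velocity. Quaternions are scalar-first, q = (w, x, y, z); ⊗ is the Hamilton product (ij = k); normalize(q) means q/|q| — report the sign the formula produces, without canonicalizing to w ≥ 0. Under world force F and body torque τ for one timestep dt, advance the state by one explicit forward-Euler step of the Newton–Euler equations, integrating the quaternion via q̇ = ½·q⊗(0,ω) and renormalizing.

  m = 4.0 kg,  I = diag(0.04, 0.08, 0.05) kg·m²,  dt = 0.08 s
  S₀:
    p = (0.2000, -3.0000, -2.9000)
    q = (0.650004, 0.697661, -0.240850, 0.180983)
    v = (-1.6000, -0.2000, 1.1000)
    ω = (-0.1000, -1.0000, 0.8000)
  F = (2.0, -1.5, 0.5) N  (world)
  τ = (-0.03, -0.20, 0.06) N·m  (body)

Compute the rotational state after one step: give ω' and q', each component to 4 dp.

ω' = (-0.2080, -1.2008, 0.8896)
q' = (0.6365, 0.6937, -0.2895, 0.1727)

ω×(Iω) gyroscopic = (0.0240, 0.0008, 0.0040)
α = I⁻¹(τ − ω×Iω) = (-1.3500, -2.5100, 1.1200)
new body rate ω' = (-0.2080, -1.2008, 0.8896)
Hamilton product q⊗(0,ω) = (-0.3158703, -0.0766974, -1.2262311, -0.2017428)
q + ½dt·q⊗(0,ω), renormalized = (0.6365, 0.6937, -0.2895, 0.1727)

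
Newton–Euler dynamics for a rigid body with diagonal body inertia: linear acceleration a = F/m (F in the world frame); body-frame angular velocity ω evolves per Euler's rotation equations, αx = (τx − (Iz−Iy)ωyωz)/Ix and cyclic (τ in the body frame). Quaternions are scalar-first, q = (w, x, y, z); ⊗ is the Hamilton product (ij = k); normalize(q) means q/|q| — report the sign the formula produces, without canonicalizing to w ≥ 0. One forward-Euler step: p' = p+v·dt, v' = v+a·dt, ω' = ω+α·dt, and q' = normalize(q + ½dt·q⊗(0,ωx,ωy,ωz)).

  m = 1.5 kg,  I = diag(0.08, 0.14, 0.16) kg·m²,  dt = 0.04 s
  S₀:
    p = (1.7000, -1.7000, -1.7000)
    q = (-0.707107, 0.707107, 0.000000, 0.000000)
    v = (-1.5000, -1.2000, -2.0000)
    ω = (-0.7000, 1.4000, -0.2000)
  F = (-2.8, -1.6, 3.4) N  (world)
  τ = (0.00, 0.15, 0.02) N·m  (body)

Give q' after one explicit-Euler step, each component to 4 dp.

q' = (-0.6969, 0.7166, -0.0170, 0.0226)

Hamilton product q⊗(0,ω) = (0.4949749, 0.4949749, -0.8485284, 1.1313712)
q + ½dt·q⊗(0,ω), renormalized = (-0.6969, 0.7166, -0.0170, 0.0226)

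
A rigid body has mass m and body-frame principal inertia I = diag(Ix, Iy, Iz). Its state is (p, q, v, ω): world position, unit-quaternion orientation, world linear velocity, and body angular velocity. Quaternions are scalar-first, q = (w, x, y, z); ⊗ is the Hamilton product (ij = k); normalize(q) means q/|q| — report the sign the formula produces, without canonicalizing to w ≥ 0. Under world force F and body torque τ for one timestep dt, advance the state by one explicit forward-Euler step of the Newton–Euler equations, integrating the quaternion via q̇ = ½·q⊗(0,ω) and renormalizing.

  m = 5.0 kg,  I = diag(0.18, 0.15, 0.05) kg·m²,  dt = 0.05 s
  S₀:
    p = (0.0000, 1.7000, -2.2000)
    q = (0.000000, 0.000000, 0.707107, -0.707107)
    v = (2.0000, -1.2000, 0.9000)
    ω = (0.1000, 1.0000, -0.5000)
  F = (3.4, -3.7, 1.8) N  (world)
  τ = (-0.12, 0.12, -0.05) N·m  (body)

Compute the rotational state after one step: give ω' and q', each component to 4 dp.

gyro term ω×Iω = (0.0500, -0.0065, -0.0030)
(τ − ω×Iω)/I = (-0.9444, 0.8433, -0.9400)
ω + α·dt = (0.0528, 1.0422, -0.5470)
q⊗(0,ω) = (-1.0606605, 0.3535535, -0.0707107, -0.0707107)
q' = normalize(q + ½dt·q⊗(0,ω)) = (-0.0265, 0.0088, 0.7051, -0.7086)

ω' = (0.0528, 1.0422, -0.5470)
q' = (-0.0265, 0.0088, 0.7051, -0.7086)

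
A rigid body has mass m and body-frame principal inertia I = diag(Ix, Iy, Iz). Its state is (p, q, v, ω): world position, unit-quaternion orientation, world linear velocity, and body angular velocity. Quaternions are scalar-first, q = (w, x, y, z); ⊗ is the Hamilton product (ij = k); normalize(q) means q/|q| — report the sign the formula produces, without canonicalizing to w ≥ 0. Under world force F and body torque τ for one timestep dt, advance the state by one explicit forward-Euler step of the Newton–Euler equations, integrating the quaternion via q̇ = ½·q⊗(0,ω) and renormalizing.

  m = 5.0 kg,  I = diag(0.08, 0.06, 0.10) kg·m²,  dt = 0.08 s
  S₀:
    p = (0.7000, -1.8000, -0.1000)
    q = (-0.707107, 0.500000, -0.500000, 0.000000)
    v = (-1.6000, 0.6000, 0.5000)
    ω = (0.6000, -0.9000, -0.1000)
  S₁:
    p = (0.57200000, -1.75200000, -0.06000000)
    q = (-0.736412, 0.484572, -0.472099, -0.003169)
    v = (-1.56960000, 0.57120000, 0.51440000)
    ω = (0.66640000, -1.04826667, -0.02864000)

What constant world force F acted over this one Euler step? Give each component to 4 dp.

F = (1.9000, -1.8000, 0.9000)

v₁ − v₀ = (0.03040000, -0.02880000, 0.01440000)
m·(v₁−v₀)/dt = (1.9000, -1.8000, 0.9000)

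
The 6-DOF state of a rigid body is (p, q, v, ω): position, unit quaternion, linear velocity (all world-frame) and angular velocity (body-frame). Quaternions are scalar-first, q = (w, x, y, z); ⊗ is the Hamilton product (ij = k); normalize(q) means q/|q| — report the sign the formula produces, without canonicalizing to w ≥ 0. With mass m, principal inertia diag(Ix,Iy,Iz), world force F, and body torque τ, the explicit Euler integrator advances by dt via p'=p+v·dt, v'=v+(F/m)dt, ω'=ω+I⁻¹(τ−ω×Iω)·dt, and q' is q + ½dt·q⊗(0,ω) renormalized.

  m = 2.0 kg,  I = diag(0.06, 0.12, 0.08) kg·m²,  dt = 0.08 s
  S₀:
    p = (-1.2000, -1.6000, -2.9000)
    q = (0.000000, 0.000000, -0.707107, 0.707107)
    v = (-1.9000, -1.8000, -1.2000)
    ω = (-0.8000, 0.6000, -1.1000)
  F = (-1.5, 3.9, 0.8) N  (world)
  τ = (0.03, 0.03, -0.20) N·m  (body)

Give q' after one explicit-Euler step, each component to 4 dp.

q' = (0.0480, 0.0141, -0.7284, 0.6833)

2q̇ = q⊗(0,ω) = (1.2020819, 0.3535535, -0.5656856, -0.5656856)
q + ½dt·q⊗(0,ω), renormalized = (0.0480, 0.0141, -0.7284, 0.6833)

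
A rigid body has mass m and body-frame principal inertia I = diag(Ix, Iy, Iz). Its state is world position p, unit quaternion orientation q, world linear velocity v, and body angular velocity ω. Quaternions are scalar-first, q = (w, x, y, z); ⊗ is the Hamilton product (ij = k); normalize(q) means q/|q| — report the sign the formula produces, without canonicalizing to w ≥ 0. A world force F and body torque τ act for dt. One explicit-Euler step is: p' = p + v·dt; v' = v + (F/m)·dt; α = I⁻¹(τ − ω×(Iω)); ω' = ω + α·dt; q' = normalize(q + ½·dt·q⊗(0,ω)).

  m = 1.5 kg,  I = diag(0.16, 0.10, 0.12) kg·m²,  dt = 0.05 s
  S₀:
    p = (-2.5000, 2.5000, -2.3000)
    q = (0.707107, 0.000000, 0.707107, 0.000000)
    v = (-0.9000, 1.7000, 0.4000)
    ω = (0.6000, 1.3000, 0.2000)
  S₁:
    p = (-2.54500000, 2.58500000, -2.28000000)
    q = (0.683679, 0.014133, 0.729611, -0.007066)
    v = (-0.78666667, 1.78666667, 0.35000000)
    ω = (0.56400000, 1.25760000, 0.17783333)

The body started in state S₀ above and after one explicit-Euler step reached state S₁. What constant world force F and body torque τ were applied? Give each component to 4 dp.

F = (3.4000, 2.6000, -1.5000)
τ = (-0.1100, -0.0800, -0.1000)

rate change Δω = (-0.03600000, -0.04240000, -0.02216667)
ω₀×(Iω₀) = (0.0052, 0.0048, -0.0468)
applied torque τ = (-0.1100, -0.0800, -0.1000)
v₁ − v₀ = (0.11333333, 0.08666667, -0.05000000)
applied force F = (3.4000, 2.6000, -1.5000)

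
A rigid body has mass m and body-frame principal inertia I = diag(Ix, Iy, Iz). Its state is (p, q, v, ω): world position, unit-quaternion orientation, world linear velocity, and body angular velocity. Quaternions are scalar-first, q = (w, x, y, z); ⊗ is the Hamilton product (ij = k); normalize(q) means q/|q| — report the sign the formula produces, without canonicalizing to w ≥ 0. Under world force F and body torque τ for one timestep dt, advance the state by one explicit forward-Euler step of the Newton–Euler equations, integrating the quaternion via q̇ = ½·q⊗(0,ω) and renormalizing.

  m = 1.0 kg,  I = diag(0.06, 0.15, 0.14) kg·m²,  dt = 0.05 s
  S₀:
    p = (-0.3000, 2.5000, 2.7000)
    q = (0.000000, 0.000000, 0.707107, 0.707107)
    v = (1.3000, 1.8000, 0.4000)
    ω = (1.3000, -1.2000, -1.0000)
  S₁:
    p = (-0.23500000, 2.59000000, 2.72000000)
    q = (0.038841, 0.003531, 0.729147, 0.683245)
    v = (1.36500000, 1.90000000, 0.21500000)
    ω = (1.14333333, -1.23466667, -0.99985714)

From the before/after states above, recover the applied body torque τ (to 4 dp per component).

ω₁ − ω₀ = (-0.15666667, -0.03466667, 0.00014286)
applied torque τ = (-0.2000, 0.0000, -0.1400)

τ = (-0.2000, 0.0000, -0.1400)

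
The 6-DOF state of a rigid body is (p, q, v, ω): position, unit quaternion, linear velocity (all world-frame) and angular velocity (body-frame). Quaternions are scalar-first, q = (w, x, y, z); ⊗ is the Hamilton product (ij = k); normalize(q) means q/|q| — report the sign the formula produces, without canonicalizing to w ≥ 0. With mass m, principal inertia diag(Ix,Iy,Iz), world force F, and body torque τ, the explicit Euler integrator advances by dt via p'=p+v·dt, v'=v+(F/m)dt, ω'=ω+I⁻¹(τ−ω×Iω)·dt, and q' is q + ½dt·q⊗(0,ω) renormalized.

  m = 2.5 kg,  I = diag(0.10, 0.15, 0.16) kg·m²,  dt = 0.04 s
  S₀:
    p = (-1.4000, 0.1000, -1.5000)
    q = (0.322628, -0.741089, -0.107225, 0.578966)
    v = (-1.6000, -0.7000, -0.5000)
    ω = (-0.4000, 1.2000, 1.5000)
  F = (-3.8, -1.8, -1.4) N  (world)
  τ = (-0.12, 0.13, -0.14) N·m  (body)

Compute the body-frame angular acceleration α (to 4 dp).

α = (-1.3800, 0.6267, -0.7250)

precession coupling ω×(Iω) = (0.0180, 0.0360, -0.0240)
angular accel α = (-1.3800, 0.6267, -0.7250)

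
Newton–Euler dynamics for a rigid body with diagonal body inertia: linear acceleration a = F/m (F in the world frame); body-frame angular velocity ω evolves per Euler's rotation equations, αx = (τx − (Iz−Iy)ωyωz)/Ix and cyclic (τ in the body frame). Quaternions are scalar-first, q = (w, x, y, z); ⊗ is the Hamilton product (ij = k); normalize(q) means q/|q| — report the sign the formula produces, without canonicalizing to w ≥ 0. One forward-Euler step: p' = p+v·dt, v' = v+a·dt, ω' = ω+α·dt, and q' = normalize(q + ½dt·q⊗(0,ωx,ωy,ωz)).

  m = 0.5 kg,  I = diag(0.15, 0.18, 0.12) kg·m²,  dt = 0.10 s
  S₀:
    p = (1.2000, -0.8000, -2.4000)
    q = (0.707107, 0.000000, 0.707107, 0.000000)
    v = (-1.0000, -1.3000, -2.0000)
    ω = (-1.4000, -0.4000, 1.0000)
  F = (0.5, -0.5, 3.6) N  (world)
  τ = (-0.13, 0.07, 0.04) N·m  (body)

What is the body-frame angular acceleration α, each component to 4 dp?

α = (-1.0267, 0.6222, 0.1933)

ω×(Iω) gyroscopic = (0.0240, -0.0420, 0.0168)
(τ − ω×Iω)/I = (-1.0267, 0.6222, 0.1933)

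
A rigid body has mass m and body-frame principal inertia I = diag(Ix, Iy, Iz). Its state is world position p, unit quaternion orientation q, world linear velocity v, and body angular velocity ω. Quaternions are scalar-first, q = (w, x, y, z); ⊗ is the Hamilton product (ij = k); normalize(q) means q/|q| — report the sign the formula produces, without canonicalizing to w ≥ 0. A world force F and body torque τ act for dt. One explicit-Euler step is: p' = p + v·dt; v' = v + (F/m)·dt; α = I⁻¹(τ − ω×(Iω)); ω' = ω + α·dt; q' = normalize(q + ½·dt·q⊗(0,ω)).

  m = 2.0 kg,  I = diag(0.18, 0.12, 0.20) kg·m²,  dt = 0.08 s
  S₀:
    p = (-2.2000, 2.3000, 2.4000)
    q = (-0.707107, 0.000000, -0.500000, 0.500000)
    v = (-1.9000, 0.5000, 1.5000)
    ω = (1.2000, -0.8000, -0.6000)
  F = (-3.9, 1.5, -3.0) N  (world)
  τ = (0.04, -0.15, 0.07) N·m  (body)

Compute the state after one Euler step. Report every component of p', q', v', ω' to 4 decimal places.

a = (-1.9500, 0.7500, -1.5000)
new position p' = (-2.3520, 2.3400, 2.5200)
v + (F/m)dt = (-2.0560, 0.5600, 1.3800)
gyro term ω×Iω = (0.0384, 0.0144, 0.0576)
(τ − ω×Iω)/I = (0.0089, -1.3700, 0.0620)
ω' = ω + α·dt = (1.2007, -0.9096, -0.5950)
2q̇ = q⊗(0,ω) = (-0.1000000, -0.1485284, 1.1656856, 1.0242642)
updated quaternion q' = (-0.7097, -0.0059, -0.4525, 0.5399)

p' = (-2.3520, 2.3400, 2.5200)
q' = (-0.7097, -0.0059, -0.4525, 0.5399)
v' = (-2.0560, 0.5600, 1.3800)
ω' = (1.2007, -0.9096, -0.5950)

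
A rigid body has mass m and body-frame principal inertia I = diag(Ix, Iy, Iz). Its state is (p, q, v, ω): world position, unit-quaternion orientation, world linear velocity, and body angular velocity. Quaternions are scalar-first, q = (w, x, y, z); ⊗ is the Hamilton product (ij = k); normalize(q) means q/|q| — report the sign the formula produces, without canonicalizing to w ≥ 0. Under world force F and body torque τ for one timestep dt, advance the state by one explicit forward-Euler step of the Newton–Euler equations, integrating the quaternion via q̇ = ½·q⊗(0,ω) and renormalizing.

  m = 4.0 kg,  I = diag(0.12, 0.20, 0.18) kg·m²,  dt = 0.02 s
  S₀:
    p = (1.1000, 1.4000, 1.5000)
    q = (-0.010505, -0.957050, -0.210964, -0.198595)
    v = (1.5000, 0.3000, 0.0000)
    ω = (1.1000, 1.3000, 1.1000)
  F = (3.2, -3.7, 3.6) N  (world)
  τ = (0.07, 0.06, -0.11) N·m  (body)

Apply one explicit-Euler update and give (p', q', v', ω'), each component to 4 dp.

a = (0.8000, -0.9250, 0.9000)
p' = p + v·dt = (1.1300, 1.4060, 1.5000)
v' = v + a·dt = (1.5160, 0.2815, 0.0180)
angular accel α = (0.8217, 0.6630, -1.2467)
ω + α·dt = (1.1164, 1.3133, 1.0751)
2q̇ = q⊗(0,ω) = (1.5454627, 0.0145576, 0.8206440, -1.0236601)
updated quaternion q' = (0.0049, -0.9567, -0.2027, -0.2088)

p' = (1.1300, 1.4060, 1.5000)
q' = (0.0049, -0.9567, -0.2027, -0.2088)
v' = (1.5160, 0.2815, 0.0180)
ω' = (1.1164, 1.3133, 1.0751)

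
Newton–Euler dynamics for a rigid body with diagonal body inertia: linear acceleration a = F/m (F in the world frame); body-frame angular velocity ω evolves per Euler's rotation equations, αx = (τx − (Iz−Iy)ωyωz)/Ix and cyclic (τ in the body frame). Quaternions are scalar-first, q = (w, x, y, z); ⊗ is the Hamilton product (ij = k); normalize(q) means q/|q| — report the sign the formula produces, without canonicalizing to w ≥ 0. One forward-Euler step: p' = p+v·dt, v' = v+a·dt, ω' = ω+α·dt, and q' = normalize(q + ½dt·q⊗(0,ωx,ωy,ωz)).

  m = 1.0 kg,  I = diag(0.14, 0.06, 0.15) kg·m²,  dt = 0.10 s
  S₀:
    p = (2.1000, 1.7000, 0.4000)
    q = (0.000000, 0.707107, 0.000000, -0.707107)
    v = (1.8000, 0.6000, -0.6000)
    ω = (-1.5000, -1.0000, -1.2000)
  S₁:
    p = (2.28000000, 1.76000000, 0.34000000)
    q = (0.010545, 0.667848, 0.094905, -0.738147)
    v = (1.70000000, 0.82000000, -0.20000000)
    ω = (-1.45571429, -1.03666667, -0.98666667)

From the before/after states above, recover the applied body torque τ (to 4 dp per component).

ω₁ − ω₀ = (0.04428571, -0.03666667, 0.21333333)
ω₀×(Iω₀) = (0.1080, -0.0180, -0.1200)
applied torque τ = (0.1700, -0.0400, 0.2000)

τ = (0.1700, -0.0400, 0.2000)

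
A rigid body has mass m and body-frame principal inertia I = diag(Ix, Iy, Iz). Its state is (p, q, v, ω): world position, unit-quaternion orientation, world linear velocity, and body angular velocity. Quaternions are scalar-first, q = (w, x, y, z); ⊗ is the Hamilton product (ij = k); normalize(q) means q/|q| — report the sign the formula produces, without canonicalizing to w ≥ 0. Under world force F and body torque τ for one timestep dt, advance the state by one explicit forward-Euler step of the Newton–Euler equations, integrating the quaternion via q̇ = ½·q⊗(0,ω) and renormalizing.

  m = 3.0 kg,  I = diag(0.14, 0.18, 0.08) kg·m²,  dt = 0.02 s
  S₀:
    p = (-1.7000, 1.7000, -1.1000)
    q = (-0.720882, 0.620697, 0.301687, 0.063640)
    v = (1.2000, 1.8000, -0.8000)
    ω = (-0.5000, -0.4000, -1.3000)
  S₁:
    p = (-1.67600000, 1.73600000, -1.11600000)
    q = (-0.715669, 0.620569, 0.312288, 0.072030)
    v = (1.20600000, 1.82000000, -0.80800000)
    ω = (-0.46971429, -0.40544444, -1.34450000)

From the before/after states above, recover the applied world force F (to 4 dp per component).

Δv = v₁−v₀ = (0.00600000, 0.02000000, -0.00800000)
applied force F = (0.9000, 3.0000, -1.2000)

F = (0.9000, 3.0000, -1.2000)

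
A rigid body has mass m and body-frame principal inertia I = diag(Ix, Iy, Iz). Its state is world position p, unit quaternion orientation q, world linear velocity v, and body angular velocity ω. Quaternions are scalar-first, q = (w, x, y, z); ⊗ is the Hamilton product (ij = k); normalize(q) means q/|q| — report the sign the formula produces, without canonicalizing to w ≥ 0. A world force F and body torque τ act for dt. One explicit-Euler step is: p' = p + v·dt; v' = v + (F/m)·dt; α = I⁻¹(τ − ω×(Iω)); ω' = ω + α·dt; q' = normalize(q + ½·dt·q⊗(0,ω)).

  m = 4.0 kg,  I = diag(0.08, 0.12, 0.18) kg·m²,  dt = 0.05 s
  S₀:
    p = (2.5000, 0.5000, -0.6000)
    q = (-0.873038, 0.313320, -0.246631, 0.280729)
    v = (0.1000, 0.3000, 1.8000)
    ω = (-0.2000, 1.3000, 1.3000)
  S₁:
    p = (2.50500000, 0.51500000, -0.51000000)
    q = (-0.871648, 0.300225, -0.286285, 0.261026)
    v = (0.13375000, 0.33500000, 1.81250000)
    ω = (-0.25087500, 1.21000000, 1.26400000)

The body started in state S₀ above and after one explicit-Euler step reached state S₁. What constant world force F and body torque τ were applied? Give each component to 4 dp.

F = (2.7000, 2.8000, 1.0000)
τ = (0.0200, -0.1900, -0.1400)

rate change Δω = (-0.05087500, -0.09000000, -0.03600000)
I·α + gyro = (0.0200, -0.1900, -0.1400)
Δv = v₁−v₀ = (0.03375000, 0.03500000, 0.01250000)
applied force F = (2.7000, 2.8000, 1.0000)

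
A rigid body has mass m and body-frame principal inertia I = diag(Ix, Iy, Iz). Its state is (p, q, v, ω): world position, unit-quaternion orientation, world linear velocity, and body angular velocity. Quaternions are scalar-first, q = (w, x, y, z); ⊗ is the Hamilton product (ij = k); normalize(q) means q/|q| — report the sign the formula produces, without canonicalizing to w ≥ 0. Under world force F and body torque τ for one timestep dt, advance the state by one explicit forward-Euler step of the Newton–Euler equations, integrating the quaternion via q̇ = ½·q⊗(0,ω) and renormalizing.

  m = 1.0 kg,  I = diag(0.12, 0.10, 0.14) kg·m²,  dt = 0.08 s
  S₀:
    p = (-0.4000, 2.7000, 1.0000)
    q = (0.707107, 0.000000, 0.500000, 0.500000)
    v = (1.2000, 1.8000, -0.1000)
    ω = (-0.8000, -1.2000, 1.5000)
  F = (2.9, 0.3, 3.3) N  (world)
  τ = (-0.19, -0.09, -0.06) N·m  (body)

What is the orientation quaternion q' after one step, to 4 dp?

q' = (0.6987, 0.0313, 0.4485, 0.5565)

Hamilton product q⊗(0,ω) = (-0.1500000, 0.7843144, -1.2485284, 1.4606605)
updated quaternion q' = (0.6987, 0.0313, 0.4485, 0.5565)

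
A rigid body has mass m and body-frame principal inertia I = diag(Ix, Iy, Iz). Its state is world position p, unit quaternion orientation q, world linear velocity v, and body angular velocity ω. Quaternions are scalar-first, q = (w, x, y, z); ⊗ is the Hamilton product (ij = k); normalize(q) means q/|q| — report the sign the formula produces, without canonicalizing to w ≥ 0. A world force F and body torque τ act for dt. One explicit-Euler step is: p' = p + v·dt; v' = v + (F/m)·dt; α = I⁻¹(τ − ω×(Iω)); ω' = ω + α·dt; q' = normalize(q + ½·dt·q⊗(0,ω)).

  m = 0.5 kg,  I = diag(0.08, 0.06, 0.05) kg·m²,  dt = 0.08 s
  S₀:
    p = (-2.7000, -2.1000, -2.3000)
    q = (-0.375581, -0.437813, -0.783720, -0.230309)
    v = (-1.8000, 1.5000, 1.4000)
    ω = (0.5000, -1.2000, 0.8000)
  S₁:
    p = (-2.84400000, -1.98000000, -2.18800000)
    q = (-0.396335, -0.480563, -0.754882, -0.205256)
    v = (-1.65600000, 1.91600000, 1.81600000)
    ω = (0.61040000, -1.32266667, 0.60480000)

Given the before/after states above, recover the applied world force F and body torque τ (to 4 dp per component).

v₁ − v₀ = (0.14400000, 0.41600000, 0.41600000)
F = m·Δv/dt = (0.9000, 2.6000, 2.6000)
rate change Δω = (0.11040000, -0.12266667, -0.19520000)
ω₀×(Iω₀) = (0.0096, 0.0120, 0.0120)
τ = I·(Δω/dt) + ω₀×(Iω₀) = (0.1200, -0.0800, -0.1100)

F = (0.9000, 2.6000, 2.6000)
τ = (0.1200, -0.0800, -0.1100)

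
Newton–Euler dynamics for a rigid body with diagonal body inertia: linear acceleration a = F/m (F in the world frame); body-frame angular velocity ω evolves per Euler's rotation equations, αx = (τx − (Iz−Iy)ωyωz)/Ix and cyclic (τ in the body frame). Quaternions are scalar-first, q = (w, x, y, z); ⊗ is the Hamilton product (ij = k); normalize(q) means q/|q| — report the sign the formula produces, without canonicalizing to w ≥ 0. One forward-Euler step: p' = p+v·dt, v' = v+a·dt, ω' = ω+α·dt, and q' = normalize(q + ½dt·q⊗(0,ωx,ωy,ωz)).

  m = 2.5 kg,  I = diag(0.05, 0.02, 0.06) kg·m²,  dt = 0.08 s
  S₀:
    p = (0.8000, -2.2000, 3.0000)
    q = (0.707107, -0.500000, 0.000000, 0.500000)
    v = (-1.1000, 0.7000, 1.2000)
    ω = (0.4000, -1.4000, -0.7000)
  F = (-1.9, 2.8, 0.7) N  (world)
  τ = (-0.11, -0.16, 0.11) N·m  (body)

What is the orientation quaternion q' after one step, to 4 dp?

q' = (0.7276, -0.4597, -0.0455, 0.5071)

Hamilton product q⊗(0,ω) = (0.5500000, 0.9828428, -1.1399498, 0.2050251)
q + ½dt·q⊗(0,ω), renormalized = (0.7276, -0.4597, -0.0455, 0.5071)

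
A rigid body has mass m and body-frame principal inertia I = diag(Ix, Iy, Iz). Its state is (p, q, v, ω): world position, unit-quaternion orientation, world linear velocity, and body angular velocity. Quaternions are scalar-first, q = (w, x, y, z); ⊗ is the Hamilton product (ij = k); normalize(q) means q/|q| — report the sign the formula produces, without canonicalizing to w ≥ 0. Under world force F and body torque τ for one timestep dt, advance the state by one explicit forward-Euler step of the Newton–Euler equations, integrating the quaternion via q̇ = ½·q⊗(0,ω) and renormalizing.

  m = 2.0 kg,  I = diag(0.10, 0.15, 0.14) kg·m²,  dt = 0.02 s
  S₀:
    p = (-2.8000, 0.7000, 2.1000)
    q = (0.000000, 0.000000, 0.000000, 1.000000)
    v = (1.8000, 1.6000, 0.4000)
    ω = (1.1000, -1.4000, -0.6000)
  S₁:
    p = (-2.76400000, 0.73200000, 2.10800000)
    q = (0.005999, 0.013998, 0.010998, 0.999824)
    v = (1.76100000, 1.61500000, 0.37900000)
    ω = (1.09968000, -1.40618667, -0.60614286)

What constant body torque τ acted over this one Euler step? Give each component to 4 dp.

τ = (-0.0100, -0.0200, -0.1200)

Δω = ω₁−ω₀ = (-0.00032000, -0.00618667, -0.00614286)
gyro term ω₀×Iω₀ = (-0.0084, 0.0264, -0.0770)
I·α + gyro = (-0.0100, -0.0200, -0.1200)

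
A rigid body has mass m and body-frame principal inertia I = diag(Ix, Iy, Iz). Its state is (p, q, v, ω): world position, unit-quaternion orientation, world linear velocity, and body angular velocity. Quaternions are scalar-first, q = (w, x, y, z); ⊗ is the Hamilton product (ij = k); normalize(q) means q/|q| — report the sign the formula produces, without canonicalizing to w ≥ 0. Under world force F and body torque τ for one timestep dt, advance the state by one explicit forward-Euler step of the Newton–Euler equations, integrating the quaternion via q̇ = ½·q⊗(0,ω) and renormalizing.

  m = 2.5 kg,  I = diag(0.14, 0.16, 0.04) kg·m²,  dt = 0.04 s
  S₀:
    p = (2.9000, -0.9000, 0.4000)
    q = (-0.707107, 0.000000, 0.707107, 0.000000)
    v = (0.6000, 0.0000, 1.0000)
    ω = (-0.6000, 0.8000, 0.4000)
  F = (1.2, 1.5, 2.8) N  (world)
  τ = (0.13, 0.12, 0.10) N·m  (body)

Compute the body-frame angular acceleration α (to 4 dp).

α = (1.2029, 0.9000, 2.7400)

ω×(Iω) gyroscopic = (-0.0384, -0.0240, -0.0096)
(τ − ω×Iω)/I = (1.2029, 0.9000, 2.7400)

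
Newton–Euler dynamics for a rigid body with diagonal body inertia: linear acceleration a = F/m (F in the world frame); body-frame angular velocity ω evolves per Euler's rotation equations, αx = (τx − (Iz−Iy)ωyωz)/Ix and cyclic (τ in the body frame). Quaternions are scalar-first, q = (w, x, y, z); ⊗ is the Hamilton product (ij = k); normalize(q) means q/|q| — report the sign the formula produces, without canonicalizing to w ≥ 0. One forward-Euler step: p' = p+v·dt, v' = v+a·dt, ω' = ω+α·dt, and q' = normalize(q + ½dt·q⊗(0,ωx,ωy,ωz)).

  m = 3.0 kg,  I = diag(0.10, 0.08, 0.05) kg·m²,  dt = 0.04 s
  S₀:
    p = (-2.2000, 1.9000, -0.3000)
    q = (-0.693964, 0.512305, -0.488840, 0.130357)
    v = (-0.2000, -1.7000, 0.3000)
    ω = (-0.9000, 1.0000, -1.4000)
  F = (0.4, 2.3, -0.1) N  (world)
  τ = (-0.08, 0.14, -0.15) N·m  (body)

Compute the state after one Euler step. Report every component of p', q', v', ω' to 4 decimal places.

p' = (-2.2080, 1.8320, -0.2880)
q' = (-0.6708, 0.5355, -0.4904, 0.1511)
v' = (-0.1947, -1.6693, 0.2987)
ω' = (-0.9488, 1.0385, -1.5344)

α = I⁻¹(τ − ω×Iω) = (-1.2200, 0.9625, -3.3600)
ω' = ω + α·dt = (-0.9488, 1.0385, -1.5344)
q⊗(0,ω) = (1.1324143, 1.1785866, -0.0940583, 1.0438986)
q + ½dt·q⊗(0,ω), renormalized = (-0.6708, 0.5355, -0.4904, 0.1511)
a = (0.1333, 0.7667, -0.0333)
new position p' = (-2.2080, 1.8320, -0.2880)
new velocity v' = (-0.1947, -1.6693, 0.2987)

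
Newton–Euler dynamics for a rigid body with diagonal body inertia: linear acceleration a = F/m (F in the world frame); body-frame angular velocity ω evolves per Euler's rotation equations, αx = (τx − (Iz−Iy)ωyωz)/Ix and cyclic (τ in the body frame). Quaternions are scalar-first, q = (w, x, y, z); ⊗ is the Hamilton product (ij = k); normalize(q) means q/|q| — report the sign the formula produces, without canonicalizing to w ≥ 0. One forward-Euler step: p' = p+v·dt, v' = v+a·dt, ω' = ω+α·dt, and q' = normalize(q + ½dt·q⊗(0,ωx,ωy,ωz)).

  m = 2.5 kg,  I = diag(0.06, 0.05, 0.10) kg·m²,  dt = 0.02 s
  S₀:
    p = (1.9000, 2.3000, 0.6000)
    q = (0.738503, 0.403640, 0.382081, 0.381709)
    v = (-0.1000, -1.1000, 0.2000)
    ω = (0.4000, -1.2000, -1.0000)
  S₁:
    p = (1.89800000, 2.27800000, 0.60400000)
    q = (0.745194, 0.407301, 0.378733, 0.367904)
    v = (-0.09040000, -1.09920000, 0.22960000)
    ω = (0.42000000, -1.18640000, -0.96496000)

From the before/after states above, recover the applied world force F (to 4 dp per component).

F = (1.2000, 0.1000, 3.7000)

v₁ − v₀ = (0.00960000, 0.00080000, 0.02960000)
m·(v₁−v₀)/dt = (1.2000, 0.1000, 3.7000)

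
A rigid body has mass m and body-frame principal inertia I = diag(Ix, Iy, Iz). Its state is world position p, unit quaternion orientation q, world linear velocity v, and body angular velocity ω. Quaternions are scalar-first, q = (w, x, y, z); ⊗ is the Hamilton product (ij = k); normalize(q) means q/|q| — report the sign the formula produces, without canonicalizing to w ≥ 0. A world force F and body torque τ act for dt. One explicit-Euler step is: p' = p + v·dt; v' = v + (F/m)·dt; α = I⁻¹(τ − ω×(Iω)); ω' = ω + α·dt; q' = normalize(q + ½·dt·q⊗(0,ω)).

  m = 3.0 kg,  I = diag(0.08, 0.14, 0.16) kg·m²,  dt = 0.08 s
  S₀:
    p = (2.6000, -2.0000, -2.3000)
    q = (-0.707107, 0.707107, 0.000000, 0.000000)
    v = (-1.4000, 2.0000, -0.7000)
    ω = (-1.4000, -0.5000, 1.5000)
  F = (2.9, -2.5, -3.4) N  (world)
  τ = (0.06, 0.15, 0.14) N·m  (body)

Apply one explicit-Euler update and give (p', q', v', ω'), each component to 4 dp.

α = I⁻¹(τ − ω×Iω) = (0.9375, -0.1286, 0.6125)
new body rate ω' = (-1.3250, -0.5103, 1.5490)
Hamilton product q⊗(0,ω) = (0.9899498, 0.9899498, -0.7071070, -1.4142140)
updated quaternion q' = (-0.6651, 0.7441, -0.0282, -0.0564)
p' = p + v·dt = (2.4880, -1.8400, -2.3560)
v' = v + a·dt = (-1.3227, 1.9333, -0.7907)

p' = (2.4880, -1.8400, -2.3560)
q' = (-0.6651, 0.7441, -0.0282, -0.0564)
v' = (-1.3227, 1.9333, -0.7907)
ω' = (-1.3250, -0.5103, 1.5490)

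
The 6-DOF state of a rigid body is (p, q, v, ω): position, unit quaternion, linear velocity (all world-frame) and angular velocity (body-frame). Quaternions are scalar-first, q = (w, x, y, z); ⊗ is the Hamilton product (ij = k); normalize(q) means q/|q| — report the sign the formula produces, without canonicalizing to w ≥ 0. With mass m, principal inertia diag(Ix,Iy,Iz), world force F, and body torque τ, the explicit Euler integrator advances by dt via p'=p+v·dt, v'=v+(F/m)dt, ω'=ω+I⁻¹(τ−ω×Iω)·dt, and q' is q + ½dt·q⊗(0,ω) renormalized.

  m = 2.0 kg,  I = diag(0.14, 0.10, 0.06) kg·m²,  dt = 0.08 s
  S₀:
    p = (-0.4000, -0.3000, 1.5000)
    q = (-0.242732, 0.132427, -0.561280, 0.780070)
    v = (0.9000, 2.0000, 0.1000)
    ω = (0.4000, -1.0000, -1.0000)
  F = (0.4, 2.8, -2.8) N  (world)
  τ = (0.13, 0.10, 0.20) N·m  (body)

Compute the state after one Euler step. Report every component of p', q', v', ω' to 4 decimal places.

p' = (-0.3280, -0.1400, 1.5080)
q' = (-0.2357, 0.1819, -0.5329, 0.7921)
v' = (0.9160, 2.1120, -0.0120)
ω' = (0.4971, -0.8944, -0.7547)

a = F/m = (0.2000, 1.4000, -1.4000)
p' = p + v·dt = (-0.3280, -0.1400, 1.5080)
new velocity v' = (0.9160, 2.1120, -0.0120)
angular accel α = (1.2143, 1.3200, 3.0667)
ω' = ω + α·dt = (0.4971, -0.8944, -0.7547)
Hamilton product q⊗(0,ω) = (0.1658192, 1.2442572, 0.6871870, 0.3348170)
updated quaternion q' = (-0.2357, 0.1819, -0.5329, 0.7921)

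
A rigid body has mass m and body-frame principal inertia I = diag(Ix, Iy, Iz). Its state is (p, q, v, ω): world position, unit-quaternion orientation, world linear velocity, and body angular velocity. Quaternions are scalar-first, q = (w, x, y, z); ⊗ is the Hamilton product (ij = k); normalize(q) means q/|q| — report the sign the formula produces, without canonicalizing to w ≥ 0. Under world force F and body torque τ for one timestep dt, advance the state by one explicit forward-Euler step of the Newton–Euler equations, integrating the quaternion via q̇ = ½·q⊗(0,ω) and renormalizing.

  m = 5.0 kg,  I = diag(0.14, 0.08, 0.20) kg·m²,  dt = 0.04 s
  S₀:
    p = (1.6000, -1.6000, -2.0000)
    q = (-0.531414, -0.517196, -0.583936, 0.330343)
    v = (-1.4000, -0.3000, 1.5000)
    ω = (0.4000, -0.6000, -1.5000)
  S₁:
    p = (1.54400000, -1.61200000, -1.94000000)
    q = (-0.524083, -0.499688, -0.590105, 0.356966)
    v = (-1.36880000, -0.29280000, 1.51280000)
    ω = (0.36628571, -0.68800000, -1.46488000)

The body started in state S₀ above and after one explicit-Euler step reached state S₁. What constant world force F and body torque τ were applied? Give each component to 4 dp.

F = (3.9000, 0.9000, 1.6000)
τ = (-0.0100, -0.1400, 0.1900)

Δω = ω₁−ω₀ = (-0.03371429, -0.08800000, 0.03512000)
gyro term ω₀×Iω₀ = (0.1080, 0.0360, 0.0144)
τ = I·(Δω/dt) + ω₀×(Iω₀) = (-0.0100, -0.1400, 0.1900)
v₁ − v₀ = (0.03120000, 0.00720000, 0.01280000)
applied force F = (3.9000, 0.9000, 1.6000)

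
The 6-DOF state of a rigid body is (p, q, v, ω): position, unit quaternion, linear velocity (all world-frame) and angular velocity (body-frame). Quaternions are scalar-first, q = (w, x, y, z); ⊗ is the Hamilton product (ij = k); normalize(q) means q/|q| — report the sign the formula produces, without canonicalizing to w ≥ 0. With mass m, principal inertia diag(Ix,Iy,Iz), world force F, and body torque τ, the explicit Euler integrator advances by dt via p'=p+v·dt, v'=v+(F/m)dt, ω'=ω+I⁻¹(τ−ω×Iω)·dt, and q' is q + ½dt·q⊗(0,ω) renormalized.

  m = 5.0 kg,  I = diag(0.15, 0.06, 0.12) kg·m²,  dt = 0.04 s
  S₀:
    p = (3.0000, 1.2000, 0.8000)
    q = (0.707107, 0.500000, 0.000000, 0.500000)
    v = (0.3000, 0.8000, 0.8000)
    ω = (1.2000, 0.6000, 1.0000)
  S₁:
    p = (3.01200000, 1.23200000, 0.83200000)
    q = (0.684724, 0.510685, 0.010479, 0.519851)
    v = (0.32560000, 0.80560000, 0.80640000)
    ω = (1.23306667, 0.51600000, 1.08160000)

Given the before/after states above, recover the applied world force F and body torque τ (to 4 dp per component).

F = (3.2000, 0.7000, 0.8000)
τ = (0.1600, -0.0900, 0.1800)

velocity change Δv = (0.02560000, 0.00560000, 0.00640000)
applied force F = (3.2000, 0.7000, 0.8000)
ω₁ − ω₀ = (0.03306667, -0.08400000, 0.08160000)
precession coupling = (0.0360, 0.0360, -0.0648)
applied torque τ = (0.1600, -0.0900, 0.1800)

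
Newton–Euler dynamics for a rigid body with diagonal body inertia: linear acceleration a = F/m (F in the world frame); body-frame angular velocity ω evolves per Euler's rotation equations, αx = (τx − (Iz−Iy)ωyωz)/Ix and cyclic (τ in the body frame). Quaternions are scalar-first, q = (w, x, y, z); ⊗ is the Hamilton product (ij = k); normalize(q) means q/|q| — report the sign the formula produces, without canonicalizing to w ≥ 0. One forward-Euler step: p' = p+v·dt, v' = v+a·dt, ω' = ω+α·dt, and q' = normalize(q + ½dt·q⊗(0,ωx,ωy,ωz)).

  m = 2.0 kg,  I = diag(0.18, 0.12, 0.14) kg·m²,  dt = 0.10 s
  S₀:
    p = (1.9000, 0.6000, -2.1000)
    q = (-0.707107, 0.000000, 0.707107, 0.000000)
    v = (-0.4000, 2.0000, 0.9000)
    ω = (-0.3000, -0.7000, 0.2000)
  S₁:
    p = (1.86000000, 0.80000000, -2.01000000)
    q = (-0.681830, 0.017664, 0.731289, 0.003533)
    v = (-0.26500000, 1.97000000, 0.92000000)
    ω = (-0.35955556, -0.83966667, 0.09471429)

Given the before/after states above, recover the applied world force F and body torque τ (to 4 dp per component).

velocity change Δv = (0.13500000, -0.03000000, 0.02000000)
F = m·Δv/dt = (2.7000, -0.6000, 0.4000)
rate change Δω = (-0.05955556, -0.13966667, -0.10528571)
precession coupling = (-0.0028, -0.0024, -0.0126)
applied torque τ = (-0.1100, -0.1700, -0.1600)

F = (2.7000, -0.6000, 0.4000)
τ = (-0.1100, -0.1700, -0.1600)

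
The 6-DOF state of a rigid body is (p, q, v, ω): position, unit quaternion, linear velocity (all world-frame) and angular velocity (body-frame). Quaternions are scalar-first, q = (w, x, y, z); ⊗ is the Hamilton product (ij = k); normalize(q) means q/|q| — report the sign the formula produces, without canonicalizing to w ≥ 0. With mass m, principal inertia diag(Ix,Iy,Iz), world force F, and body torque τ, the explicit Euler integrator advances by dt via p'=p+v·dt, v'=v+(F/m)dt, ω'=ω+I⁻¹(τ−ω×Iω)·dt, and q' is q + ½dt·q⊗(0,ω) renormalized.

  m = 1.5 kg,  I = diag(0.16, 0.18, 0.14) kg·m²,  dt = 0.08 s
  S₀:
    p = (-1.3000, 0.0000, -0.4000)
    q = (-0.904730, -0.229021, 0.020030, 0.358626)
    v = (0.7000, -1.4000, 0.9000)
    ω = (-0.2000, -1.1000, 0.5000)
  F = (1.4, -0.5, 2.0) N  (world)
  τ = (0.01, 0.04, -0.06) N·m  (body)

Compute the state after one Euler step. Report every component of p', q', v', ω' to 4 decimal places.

p' = (-1.2440, -0.1120, -0.3280)
q' = (-0.9118, -0.2054, 0.0615, 0.3503)
v' = (0.7747, -1.4267, 1.0067)
ω' = (-0.2060, -1.0813, 0.4632)

α = I⁻¹(τ − ω×Iω) = (-0.0750, 0.2333, -0.4600)
ω + α·dt = (-0.2060, -1.0813, 0.4632)
Hamilton product q⊗(0,ω) = (-0.2030842, 0.5854496, 1.0379883, -0.1964359)
q + ½dt·q⊗(0,ω), renormalized = (-0.9118, -0.2054, 0.0615, 0.3503)
a = (0.9333, -0.3333, 1.3333)
p' = p + v·dt = (-1.2440, -0.1120, -0.3280)
v + (F/m)dt = (0.7747, -1.4267, 1.0067)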